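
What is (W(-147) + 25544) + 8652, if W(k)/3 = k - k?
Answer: 34196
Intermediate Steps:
W(k) = 0 (W(k) = 3*(k - k) = 3*0 = 0)
(W(-147) + 25544) + 8652 = (0 + 25544) + 8652 = 25544 + 8652 = 34196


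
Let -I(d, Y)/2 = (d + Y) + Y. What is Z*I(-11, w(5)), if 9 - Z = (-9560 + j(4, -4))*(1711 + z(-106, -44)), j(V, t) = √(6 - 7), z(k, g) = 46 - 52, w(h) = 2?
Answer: 228197326 - 23870*I ≈ 2.282e+8 - 23870.0*I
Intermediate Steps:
z(k, g) = -6
I(d, Y) = -4*Y - 2*d (I(d, Y) = -2*((d + Y) + Y) = -2*((Y + d) + Y) = -2*(d + 2*Y) = -4*Y - 2*d)
j(V, t) = I (j(V, t) = √(-1) = I)
Z = 16299809 - 1705*I (Z = 9 - (-9560 + I)*(1711 - 6) = 9 - (-9560 + I)*1705 = 9 - (-16299800 + 1705*I) = 9 + (16299800 - 1705*I) = 16299809 - 1705*I ≈ 1.63e+7 - 1705.0*I)
Z*I(-11, w(5)) = (16299809 - 1705*I)*(-4*2 - 2*(-11)) = (16299809 - 1705*I)*(-8 + 22) = (16299809 - 1705*I)*14 = 228197326 - 23870*I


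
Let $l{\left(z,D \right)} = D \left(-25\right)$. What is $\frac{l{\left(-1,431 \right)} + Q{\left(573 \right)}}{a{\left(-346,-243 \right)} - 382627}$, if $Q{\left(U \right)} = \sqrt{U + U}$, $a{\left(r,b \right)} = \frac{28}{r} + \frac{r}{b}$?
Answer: $\frac{452970225}{16085199997} - \frac{42039 \sqrt{1146}}{16085199997} \approx 0.028072$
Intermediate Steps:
$l{\left(z,D \right)} = - 25 D$
$Q{\left(U \right)} = \sqrt{2} \sqrt{U}$ ($Q{\left(U \right)} = \sqrt{2 U} = \sqrt{2} \sqrt{U}$)
$\frac{l{\left(-1,431 \right)} + Q{\left(573 \right)}}{a{\left(-346,-243 \right)} - 382627} = \frac{\left(-25\right) 431 + \sqrt{2} \sqrt{573}}{\left(\frac{28}{-346} - \frac{346}{-243}\right) - 382627} = \frac{-10775 + \sqrt{1146}}{\left(28 \left(- \frac{1}{346}\right) - - \frac{346}{243}\right) - 382627} = \frac{-10775 + \sqrt{1146}}{\left(- \frac{14}{173} + \frac{346}{243}\right) - 382627} = \frac{-10775 + \sqrt{1146}}{\frac{56456}{42039} - 382627} = \frac{-10775 + \sqrt{1146}}{- \frac{16085199997}{42039}} = \left(-10775 + \sqrt{1146}\right) \left(- \frac{42039}{16085199997}\right) = \frac{452970225}{16085199997} - \frac{42039 \sqrt{1146}}{16085199997}$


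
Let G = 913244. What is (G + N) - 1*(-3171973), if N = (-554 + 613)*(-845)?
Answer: 4035362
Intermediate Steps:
N = -49855 (N = 59*(-845) = -49855)
(G + N) - 1*(-3171973) = (913244 - 49855) - 1*(-3171973) = 863389 + 3171973 = 4035362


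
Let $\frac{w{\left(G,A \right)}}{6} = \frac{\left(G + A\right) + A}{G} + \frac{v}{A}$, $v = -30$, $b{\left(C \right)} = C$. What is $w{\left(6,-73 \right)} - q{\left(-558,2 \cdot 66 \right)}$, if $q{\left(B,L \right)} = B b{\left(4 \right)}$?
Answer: $\frac{152896}{73} \approx 2094.5$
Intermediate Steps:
$q{\left(B,L \right)} = 4 B$ ($q{\left(B,L \right)} = B 4 = 4 B$)
$w{\left(G,A \right)} = - \frac{180}{A} + \frac{6 \left(G + 2 A\right)}{G}$ ($w{\left(G,A \right)} = 6 \left(\frac{\left(G + A\right) + A}{G} - \frac{30}{A}\right) = 6 \left(\frac{\left(A + G\right) + A}{G} - \frac{30}{A}\right) = 6 \left(\frac{G + 2 A}{G} - \frac{30}{A}\right) = 6 \left(- \frac{30}{A} + \frac{G + 2 A}{G}\right) = - \frac{180}{A} + \frac{6 \left(G + 2 A\right)}{G}$)
$w{\left(6,-73 \right)} - q{\left(-558,2 \cdot 66 \right)} = \left(6 - \frac{180}{-73} + 12 \left(-73\right) \frac{1}{6}\right) - 4 \left(-558\right) = \left(6 - - \frac{180}{73} + 12 \left(-73\right) \frac{1}{6}\right) - -2232 = \left(6 + \frac{180}{73} - 146\right) + 2232 = - \frac{10040}{73} + 2232 = \frac{152896}{73}$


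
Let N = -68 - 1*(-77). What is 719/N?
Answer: 719/9 ≈ 79.889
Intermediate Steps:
N = 9 (N = -68 + 77 = 9)
719/N = 719/9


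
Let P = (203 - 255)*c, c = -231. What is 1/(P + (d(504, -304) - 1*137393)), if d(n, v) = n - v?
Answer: -1/124573 ≈ -8.0274e-6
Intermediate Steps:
P = 12012 (P = (203 - 255)*(-231) = -52*(-231) = 12012)
1/(P + (d(504, -304) - 1*137393)) = 1/(12012 + ((504 - 1*(-304)) - 1*137393)) = 1/(12012 + ((504 + 304) - 137393)) = 1/(12012 + (808 - 137393)) = 1/(12012 - 136585) = 1/(-124573) = -1/124573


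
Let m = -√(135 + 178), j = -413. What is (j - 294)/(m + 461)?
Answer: -325927/212208 - 707*√313/212208 ≈ -1.5948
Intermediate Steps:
m = -√313 ≈ -17.692
(j - 294)/(m + 461) = (-413 - 294)/(-√313 + 461) = -707/(461 - √313)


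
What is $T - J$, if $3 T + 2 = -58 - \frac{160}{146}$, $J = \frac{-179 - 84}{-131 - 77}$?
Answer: $- \frac{985277}{45552} \approx -21.63$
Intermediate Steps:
$J = \frac{263}{208}$ ($J = - \frac{263}{-208} = \left(-263\right) \left(- \frac{1}{208}\right) = \frac{263}{208} \approx 1.2644$)
$T = - \frac{4460}{219}$ ($T = - \frac{2}{3} + \frac{-58 - \frac{160}{146}}{3} = - \frac{2}{3} + \frac{-58 - \frac{80}{73}}{3} = - \frac{2}{3} + \frac{1}{3} \left(- \frac{4314}{73}\right) = - \frac{2}{3} - \frac{1438}{73} = - \frac{4460}{219} \approx -20.365$)
$T - J = - \frac{4460}{219} - \frac{263}{208} = - \frac{985277}{45552}$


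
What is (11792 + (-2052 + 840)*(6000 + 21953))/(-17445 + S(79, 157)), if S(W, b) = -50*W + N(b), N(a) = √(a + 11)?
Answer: 724589685380/457745857 + 67734488*√42/457745857 ≈ 1583.9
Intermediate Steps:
N(a) = √(11 + a)
S(W, b) = √(11 + b) - 50*W (S(W, b) = -50*W + √(11 + b) = √(11 + b) - 50*W)
(11792 + (-2052 + 840)*(6000 + 21953))/(-17445 + S(79, 157)) = (11792 + (-2052 + 840)*(6000 + 21953))/(-17445 + (√(11 + 157) - 50*79)) = (11792 - 1212*27953)/(-17445 + (√168 - 3950)) = (11792 - 33879036)/(-17445 + (2*√42 - 3950)) = -33867244/(-17445 + (-3950 + 2*√42)) = -33867244/(-21395 + 2*√42)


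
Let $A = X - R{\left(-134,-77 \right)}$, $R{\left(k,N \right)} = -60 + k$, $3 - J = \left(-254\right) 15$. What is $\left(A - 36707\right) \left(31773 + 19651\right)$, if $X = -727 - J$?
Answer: $-2111109472$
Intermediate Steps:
$J = 3813$ ($J = 3 - \left(-254\right) 15 = 3 - -3810 = 3 + 3810 = 3813$)
$X = -4540$ ($X = -727 - 3813 = -4540$)
$A = -4346$ ($A = -4540 - \left(-60 - 134\right) = -4540 - -194 = -4540 + 194 = -4346$)
$\left(A - 36707\right) \left(31773 + 19651\right) = \left(-4346 - 36707\right) \left(31773 + 19651\right) = \left(-41053\right) 51424 = -2111109472$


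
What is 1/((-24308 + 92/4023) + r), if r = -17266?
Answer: -4023/167252110 ≈ -2.4054e-5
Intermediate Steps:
1/((-24308 + 92/4023) + r) = 1/((-24308 + 92/4023) - 17266) = 1/(-97790992/4023 - 17266) = 1/(-167252110/4023) = -4023/167252110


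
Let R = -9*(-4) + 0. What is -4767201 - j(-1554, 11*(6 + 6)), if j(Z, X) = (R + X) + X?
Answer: -4767501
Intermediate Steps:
R = 36 (R = 36 + 0 = 36)
j(Z, X) = 36 + 2*X (j(Z, X) = (36 + X) + X = 36 + 2*X)
-4767201 - j(-1554, 11*(6 + 6)) = -4767201 - (36 + 2*(11*(6 + 6))) = -4767201 - (36 + 2*(11*12)) = -4767201 - (36 + 2*132) = -4767201 - (36 + 264) = -4767201 - 1*300 = -4767201 - 300 = -4767501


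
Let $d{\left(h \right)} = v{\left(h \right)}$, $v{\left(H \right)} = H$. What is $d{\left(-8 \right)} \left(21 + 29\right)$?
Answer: $-400$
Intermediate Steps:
$d{\left(h \right)} = h$
$d{\left(-8 \right)} \left(21 + 29\right) = - 8 \left(21 + 29\right) = \left(-8\right) 50 = -400$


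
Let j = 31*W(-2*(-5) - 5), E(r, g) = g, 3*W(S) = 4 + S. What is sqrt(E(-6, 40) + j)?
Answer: sqrt(133) ≈ 11.533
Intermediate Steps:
W(S) = 4/3 + S/3 (W(S) = (4 + S)/3 = 4/3 + S/3)
j = 93 (j = 31*(4/3 + (-2*(-5) - 5)/3) = 31*(4/3 + (10 - 5)/3) = 31*(4/3 + (1/3)*5) = 31*(4/3 + 5/3) = 31*3 = 93)
sqrt(E(-6, 40) + j) = sqrt(40 + 93) = sqrt(133)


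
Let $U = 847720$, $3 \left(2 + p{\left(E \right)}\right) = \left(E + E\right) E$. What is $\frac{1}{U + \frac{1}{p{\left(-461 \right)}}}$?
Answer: $\frac{425036}{360311517923} \approx 1.1796 \cdot 10^{-6}$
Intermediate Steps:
$p{\left(E \right)} = -2 + \frac{2 E^{2}}{3}$ ($p{\left(E \right)} = -2 + \frac{\left(E + E\right) E}{3} = -2 + \frac{2 E E}{3} = -2 + \frac{2 E^{2}}{3}$)
$\frac{1}{U + \frac{1}{p{\left(-461 \right)}}} = \frac{1}{847720 + \frac{1}{-2 + \frac{2 \left(-461\right)^{2}}{3}}} = \frac{1}{847720 + \frac{1}{-2 + \frac{2}{3} \cdot 212521}} = \frac{1}{847720 + \frac{1}{-2 + \frac{425042}{3}}} = \frac{1}{847720 + \frac{1}{\frac{425036}{3}}} = \frac{1}{847720 + \frac{3}{425036}} = \frac{1}{\frac{360311517923}{425036}} = \frac{425036}{360311517923}$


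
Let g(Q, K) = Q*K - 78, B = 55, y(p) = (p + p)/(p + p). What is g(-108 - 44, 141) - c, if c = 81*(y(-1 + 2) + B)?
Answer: -26046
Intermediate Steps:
y(p) = 1 (y(p) = (2*p)/((2*p)) = (2*p)*(1/(2*p)) = 1)
g(Q, K) = -78 + K*Q (g(Q, K) = K*Q - 78 = -78 + K*Q)
c = 4536 (c = 81*(1 + 55) = 81*56 = 4536)
g(-108 - 44, 141) - c = (-78 + 141*(-108 - 44)) - 1*4536 = (-78 + 141*(-152)) - 4536 = (-78 - 21432) - 4536 = -21510 - 4536 = -26046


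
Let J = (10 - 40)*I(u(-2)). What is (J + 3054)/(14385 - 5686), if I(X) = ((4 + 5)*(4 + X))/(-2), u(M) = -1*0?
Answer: 3594/8699 ≈ 0.41315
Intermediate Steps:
u(M) = 0
I(X) = -18 - 9*X/2 (I(X) = (9*(4 + X))*(-1/2) = (36 + 9*X)*(-1/2) = -18 - 9*X/2)
J = 540 (J = (10 - 40)*(-18 - 9/2*0) = -30*(-18 + 0) = -30*(-18) = 540)
(J + 3054)/(14385 - 5686) = (540 + 3054)/(14385 - 5686) = 3594/8699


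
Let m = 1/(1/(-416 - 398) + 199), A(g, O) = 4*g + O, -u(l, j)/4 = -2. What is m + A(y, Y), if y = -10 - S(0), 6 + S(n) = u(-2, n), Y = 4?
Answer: -7126526/161985 ≈ -43.995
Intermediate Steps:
u(l, j) = 8 (u(l, j) = -4*(-2) = 8)
S(n) = 2 (S(n) = -6 + 8 = 2)
y = -12 (y = -10 - 1*2 = -10 - 2 = -12)
A(g, O) = O + 4*g
m = 814/161985 (m = 1/(1/(-814) + 199) = 1/(-1/814 + 199) = 1/(161985/814) = 814/161985 ≈ 0.0050252)
m + A(y, Y) = 814/161985 + (4 + 4*(-12)) = 814/161985 + (4 - 48) = 814/161985 - 44 = -7126526/161985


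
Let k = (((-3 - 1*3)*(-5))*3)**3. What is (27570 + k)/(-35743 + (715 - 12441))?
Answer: -252190/15823 ≈ -15.938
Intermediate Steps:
k = 729000 (k = (((-3 - 3)*(-5))*3)**3 = (-6*(-5)*3)**3 = (30*3)**3 = 90**3 = 729000)
(27570 + k)/(-35743 + (715 - 12441)) = (27570 + 729000)/(-35743 + (715 - 12441)) = 756570/(-35743 - 11726) = 756570/(-47469) = 756570*(-1/47469) = -252190/15823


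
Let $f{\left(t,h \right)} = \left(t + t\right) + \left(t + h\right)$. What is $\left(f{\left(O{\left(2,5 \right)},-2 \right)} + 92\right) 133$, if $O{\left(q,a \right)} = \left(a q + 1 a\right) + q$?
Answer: $18753$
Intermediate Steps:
$O{\left(q,a \right)} = a + q + a q$ ($O{\left(q,a \right)} = \left(a q + a\right) + q = \left(a + a q\right) + q = a + q + a q$)
$f{\left(t,h \right)} = h + 3 t$ ($f{\left(t,h \right)} = 2 t + \left(h + t\right) = h + 3 t$)
$\left(f{\left(O{\left(2,5 \right)},-2 \right)} + 92\right) 133 = \left(\left(-2 + 3 \left(5 + 2 + 5 \cdot 2\right)\right) + 92\right) 133 = \left(\left(-2 + 3 \left(5 + 2 + 10\right)\right) + 92\right) 133 = \left(\left(-2 + 3 \cdot 17\right) + 92\right) 133 = \left(\left(-2 + 51\right) + 92\right) 133 = \left(49 + 92\right) 133 = 141 \cdot 133 = 18753$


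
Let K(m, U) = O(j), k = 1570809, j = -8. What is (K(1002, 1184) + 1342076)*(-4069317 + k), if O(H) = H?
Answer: -3353167634544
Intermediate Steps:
K(m, U) = -8
(K(1002, 1184) + 1342076)*(-4069317 + k) = (-8 + 1342076)*(-4069317 + 1570809) = 1342068*(-2498508) = -3353167634544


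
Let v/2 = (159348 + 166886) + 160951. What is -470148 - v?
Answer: -1444518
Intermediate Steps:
v = 974370 (v = 2*((159348 + 166886) + 160951) = 2*(326234 + 160951) = 2*487185 = 974370)
-470148 - v = -470148 - 1*974370 = -470148 - 974370 = -1444518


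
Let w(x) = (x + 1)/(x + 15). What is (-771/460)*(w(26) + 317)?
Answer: -2510376/4715 ≈ -532.42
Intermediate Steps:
w(x) = (1 + x)/(15 + x)
(-771/460)*(w(26) + 317) = (-771/460)*((1 + 26)/(15 + 26) + 317) = (-771*1/460)*(27/41 + 317) = -771*((1/41)*27 + 317)/460 = -771*(27/41 + 317)/460 = -771/460*13024/41 = -2510376/4715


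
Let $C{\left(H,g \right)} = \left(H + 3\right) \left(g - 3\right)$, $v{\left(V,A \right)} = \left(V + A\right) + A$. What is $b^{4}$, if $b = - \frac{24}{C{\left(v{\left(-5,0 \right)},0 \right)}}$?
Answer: $256$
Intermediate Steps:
$v{\left(V,A \right)} = V + 2 A$ ($v{\left(V,A \right)} = \left(A + V\right) + A = V + 2 A$)
$C{\left(H,g \right)} = \left(-3 + g\right) \left(3 + H\right)$ ($C{\left(H,g \right)} = \left(3 + H\right) \left(-3 + g\right) = \left(-3 + g\right) \left(3 + H\right)$)
$b = -4$ ($b = - \frac{24}{-9 - 3 \left(-5 + 2 \cdot 0\right) + 3 \cdot 0 + \left(-5 + 2 \cdot 0\right) 0} = - \frac{24}{-9 - 3 \left(-5 + 0\right) + 0 + \left(-5 + 0\right) 0} = - \frac{24}{-9 - -15 + 0 - 0} = - \frac{24}{-9 + 15 + 0 + 0} = - \frac{24}{6} = \left(-24\right) \frac{1}{6} = -4$)
$b^{4} = \left(-4\right)^{4} = 256$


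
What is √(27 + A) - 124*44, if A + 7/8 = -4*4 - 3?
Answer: -5456 + √114/4 ≈ -5453.3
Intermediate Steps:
A = -159/8 (A = -7/8 + (-4*4 - 3) = -7/8 + (-16 - 3) = -7/8 - 19 = -159/8 ≈ -19.875)
√(27 + A) - 124*44 = √(27 - 159/8) - 124*44 = √(57/8) - 5456 = √114/4 - 5456 = -5456 + √114/4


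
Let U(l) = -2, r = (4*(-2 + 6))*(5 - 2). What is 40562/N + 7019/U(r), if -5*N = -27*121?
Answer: -22525453/6534 ≈ -3447.4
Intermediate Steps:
r = 48 (r = (4*4)*3 = 16*3 = 48)
N = 3267/5 (N = -(-27)*121/5 = -1/5*(-3267) = 3267/5 ≈ 653.40)
40562/N + 7019/U(r) = 40562/(3267/5) + 7019/(-2) = 40562*(5/3267) + 7019*(-1/2) = 202810/3267 - 7019/2 = -22525453/6534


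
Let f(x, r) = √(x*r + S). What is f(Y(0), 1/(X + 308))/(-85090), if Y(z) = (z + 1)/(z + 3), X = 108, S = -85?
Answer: -I*√8274162/26548080 ≈ -0.00010835*I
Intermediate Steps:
Y(z) = (1 + z)/(3 + z)
f(x, r) = √(-85 + r*x) (f(x, r) = √(x*r - 85) = √(r*x - 85) = √(-85 + r*x))
f(Y(0), 1/(X + 308))/(-85090) = √(-85 + ((1 + 0)/(3 + 0))/(108 + 308))/(-85090) = √(-85 + (1/3)/416)*(-1/85090) = √(-85 + ((⅓)*1)/416)*(-1/85090) = √(-85 + (1/416)*(⅓))*(-1/85090) = √(-85 + 1/1248)*(-1/85090) = √(-106079/1248)*(-1/85090) = (I*√8274162/312)*(-1/85090) = -I*√8274162/26548080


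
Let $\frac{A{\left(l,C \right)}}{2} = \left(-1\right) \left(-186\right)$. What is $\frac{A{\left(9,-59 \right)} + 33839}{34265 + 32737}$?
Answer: $\frac{34211}{67002} \approx 0.5106$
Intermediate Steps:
$A{\left(l,C \right)} = 372$ ($A{\left(l,C \right)} = 2 \left(\left(-1\right) \left(-186\right)\right) = 2 \cdot 186 = 372$)
$\frac{A{\left(9,-59 \right)} + 33839}{34265 + 32737} = \frac{372 + 33839}{34265 + 32737} = \frac{34211}{67002}$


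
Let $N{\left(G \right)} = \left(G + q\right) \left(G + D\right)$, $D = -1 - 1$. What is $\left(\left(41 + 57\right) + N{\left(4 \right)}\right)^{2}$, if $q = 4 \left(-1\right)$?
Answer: $9604$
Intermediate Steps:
$D = -2$
$q = -4$
$N{\left(G \right)} = \left(-4 + G\right) \left(-2 + G\right)$ ($N{\left(G \right)} = \left(G - 4\right) \left(G - 2\right) = \left(-4 + G\right) \left(-2 + G\right)$)
$\left(\left(41 + 57\right) + N{\left(4 \right)}\right)^{2} = \left(\left(41 + 57\right) + \left(8 + 4^{2} - 24\right)\right)^{2} = \left(98 + \left(8 + 16 - 24\right)\right)^{2} = \left(98 + 0\right)^{2} = 98^{2} = 9604$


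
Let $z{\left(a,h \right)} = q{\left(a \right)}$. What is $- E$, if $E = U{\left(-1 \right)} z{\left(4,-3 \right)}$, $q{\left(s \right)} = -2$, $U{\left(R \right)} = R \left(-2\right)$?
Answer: $4$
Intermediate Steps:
$U{\left(R \right)} = - 2 R$
$z{\left(a,h \right)} = -2$
$E = -4$ ($E = \left(-2\right) \left(-1\right) \left(-2\right) = 2 \left(-2\right) = -4$)
$- E = \left(-1\right) \left(-4\right) = 4$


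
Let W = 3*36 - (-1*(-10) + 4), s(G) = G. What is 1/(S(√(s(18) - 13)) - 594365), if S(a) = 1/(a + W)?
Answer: -5248837221/3119725078989356 + √5/3119725078989356 ≈ -1.6825e-6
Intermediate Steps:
W = 94 (W = 108 - (10 + 4) = 108 - 1*14 = 108 - 14 = 94)
S(a) = 1/(94 + a) (S(a) = 1/(a + 94) = 1/(94 + a))
1/(S(√(s(18) - 13)) - 594365) = 1/(1/(94 + √(18 - 13)) - 594365) = 1/(1/(94 + √5) - 594365) = 1/(-594365 + 1/(94 + √5))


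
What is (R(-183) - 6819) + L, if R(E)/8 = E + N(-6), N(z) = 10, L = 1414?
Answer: -6789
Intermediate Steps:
R(E) = 80 + 8*E (R(E) = 8*(E + 10) = 8*(10 + E) = 80 + 8*E)
(R(-183) - 6819) + L = ((80 + 8*(-183)) - 6819) + 1414 = ((80 - 1464) - 6819) + 1414 = (-1384 - 6819) + 1414 = -8203 + 1414 = -6789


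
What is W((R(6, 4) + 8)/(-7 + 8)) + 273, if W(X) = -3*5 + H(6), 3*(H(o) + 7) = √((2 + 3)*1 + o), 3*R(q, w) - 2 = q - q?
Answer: 251 + √11/3 ≈ 252.11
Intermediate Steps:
R(q, w) = ⅔ (R(q, w) = ⅔ + (q - q)/3 = ⅔ + (⅓)*0 = ⅔ + 0 = ⅔)
H(o) = -7 + √(5 + o)/3 (H(o) = -7 + √((2 + 3)*1 + o)/3 = -7 + √(5*1 + o)/3 = -7 + √(5 + o)/3)
W(X) = -22 + √11/3 (W(X) = -3*5 + (-7 + √(5 + 6)/3) = -15 + (-7 + √11/3) = -22 + √11/3)
W((R(6, 4) + 8)/(-7 + 8)) + 273 = (-22 + √11/3) + 273 = 251 + √11/3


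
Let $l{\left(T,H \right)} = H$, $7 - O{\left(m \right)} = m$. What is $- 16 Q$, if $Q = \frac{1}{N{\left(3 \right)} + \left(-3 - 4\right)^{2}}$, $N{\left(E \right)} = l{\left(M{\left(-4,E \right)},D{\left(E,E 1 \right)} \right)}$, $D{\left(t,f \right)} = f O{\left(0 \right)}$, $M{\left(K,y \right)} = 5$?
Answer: $- \frac{8}{35} \approx -0.22857$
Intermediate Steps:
$O{\left(m \right)} = 7 - m$
$D{\left(t,f \right)} = 7 f$ ($D{\left(t,f \right)} = f \left(7 - 0\right) = f \left(7 + 0\right) = f 7 = 7 f$)
$N{\left(E \right)} = 7 E$ ($N{\left(E \right)} = 7 E 1 = 7 E$)
$Q = \frac{1}{70}$ ($Q = \frac{1}{7 \cdot 3 + \left(-3 - 4\right)^{2}} = \frac{1}{21 + \left(-7\right)^{2}} = \frac{1}{21 + 49} = \frac{1}{70} \approx 0.014286$)
$- 16 Q = \left(-16\right) \frac{1}{70} = - \frac{8}{35}$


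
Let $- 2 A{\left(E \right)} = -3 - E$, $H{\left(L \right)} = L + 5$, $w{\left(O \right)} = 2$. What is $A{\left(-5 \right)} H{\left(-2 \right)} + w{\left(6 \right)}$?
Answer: $-1$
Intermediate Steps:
$H{\left(L \right)} = 5 + L$
$A{\left(E \right)} = \frac{3}{2} + \frac{E}{2}$ ($A{\left(E \right)} = - \frac{-3 - E}{2} = \frac{3}{2} + \frac{E}{2}$)
$A{\left(-5 \right)} H{\left(-2 \right)} + w{\left(6 \right)} = \left(\frac{3}{2} + \frac{1}{2} \left(-5\right)\right) \left(5 - 2\right) + 2 = \left(\frac{3}{2} - \frac{5}{2}\right) 3 + 2 = \left(-1\right) 3 + 2 = -3 + 2 = -1$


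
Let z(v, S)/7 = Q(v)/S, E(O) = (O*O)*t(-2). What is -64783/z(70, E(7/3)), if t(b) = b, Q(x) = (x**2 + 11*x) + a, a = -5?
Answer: 906962/50985 ≈ 17.789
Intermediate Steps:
Q(x) = -5 + x**2 + 11*x (Q(x) = (x**2 + 11*x) - 5 = -5 + x**2 + 11*x)
E(O) = -2*O**2 (E(O) = (O*O)*(-2) = O**2*(-2) = -2*O**2)
z(v, S) = 7*(-5 + v**2 + 11*v)/S (z(v, S) = 7*((-5 + v**2 + 11*v)/S) = 7*(-5 + v**2 + 11*v)/S)
-64783/z(70, E(7/3)) = -64783*(-14/(9*(-5 + 70**2 + 11*70))) = -64783*(-14/(9*(-5 + 4900 + 770))) = -64783/(7*5665/(-2*(7/3)**2)) = -64783/(7*5665/(-2*49/9)) = -64783/(7*5665/(-98/9)) = -64783/(7*(-9/98)*5665) = -64783/(-50985/14) = -64783*(-14/50985) = 906962/50985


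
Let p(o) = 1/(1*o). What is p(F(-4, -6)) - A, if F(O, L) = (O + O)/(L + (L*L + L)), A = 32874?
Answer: -32877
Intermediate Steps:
F(O, L) = 2*O/(L² + 2*L) (F(O, L) = (2*O)/(L + (L² + L)) = (2*O)/(L + (L + L²)) = (2*O)/(L² + 2*L) = 2*O/(L² + 2*L))
p(o) = 1/o
p(F(-4, -6)) - A = 1/(2*(-4)/(-6*(2 - 6))) - 1*32874 = 1/(2*(-4)*(-⅙)/(-4)) - 32874 = 1/(2*(-4)*(-⅙)*(-¼)) - 32874 = 1/(-⅓) - 32874 = -3 - 32874 = -32877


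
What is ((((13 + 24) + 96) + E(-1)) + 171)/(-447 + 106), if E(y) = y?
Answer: -303/341 ≈ -0.88856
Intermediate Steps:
((((13 + 24) + 96) + E(-1)) + 171)/(-447 + 106) = ((((13 + 24) + 96) - 1) + 171)/(-447 + 106) = (((37 + 96) - 1) + 171)/(-341) = ((133 - 1) + 171)*(-1/341) = (132 + 171)*(-1/341) = 303*(-1/341) = -303/341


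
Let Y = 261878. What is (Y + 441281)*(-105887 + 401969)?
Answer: 208192723038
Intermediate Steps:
(Y + 441281)*(-105887 + 401969) = (261878 + 441281)*(-105887 + 401969) = 703159*296082 = 208192723038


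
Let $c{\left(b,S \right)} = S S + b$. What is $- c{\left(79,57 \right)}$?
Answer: $-3328$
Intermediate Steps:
$c{\left(b,S \right)} = b + S^{2}$ ($c{\left(b,S \right)} = S^{2} + b = b + S^{2}$)
$- c{\left(79,57 \right)} = - (79 + 57^{2}) = - (79 + 3249) = \left(-1\right) 3328 = -3328$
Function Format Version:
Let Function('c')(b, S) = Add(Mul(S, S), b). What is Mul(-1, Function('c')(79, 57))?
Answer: -3328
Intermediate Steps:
Function('c')(b, S) = Add(b, Pow(S, 2)) (Function('c')(b, S) = Add(Pow(S, 2), b) = Add(b, Pow(S, 2)))
Mul(-1, Function('c')(79, 57)) = Mul(-1, Add(79, Pow(57, 2))) = Mul(-1, Add(79, 3249)) = Mul(-1, 3328) = -3328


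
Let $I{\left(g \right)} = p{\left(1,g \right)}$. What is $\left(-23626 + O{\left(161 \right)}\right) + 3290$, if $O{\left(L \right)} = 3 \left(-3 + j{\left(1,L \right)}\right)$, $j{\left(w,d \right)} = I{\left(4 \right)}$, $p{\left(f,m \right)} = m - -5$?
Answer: $-20318$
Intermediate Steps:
$p{\left(f,m \right)} = 5 + m$ ($p{\left(f,m \right)} = m + 5 = 5 + m$)
$I{\left(g \right)} = 5 + g$
$j{\left(w,d \right)} = 9$ ($j{\left(w,d \right)} = 5 + 4 = 9$)
$O{\left(L \right)} = 18$ ($O{\left(L \right)} = 3 \left(-3 + 9\right) = 3 \cdot 6 = 18$)
$\left(-23626 + O{\left(161 \right)}\right) + 3290 = \left(-23626 + 18\right) + 3290 = -23608 + 3290 = -20318$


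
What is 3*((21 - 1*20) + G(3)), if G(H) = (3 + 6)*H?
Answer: 84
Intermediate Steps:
G(H) = 9*H
3*((21 - 1*20) + G(3)) = 3*((21 - 1*20) + 9*3) = 3*((21 - 20) + 27) = 3*(1 + 27) = 3*28 = 84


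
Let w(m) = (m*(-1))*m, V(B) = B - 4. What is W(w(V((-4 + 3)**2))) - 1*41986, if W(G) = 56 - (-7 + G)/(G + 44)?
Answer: -1467534/35 ≈ -41930.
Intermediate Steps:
V(B) = -4 + B
w(m) = -m**2 (w(m) = (-m)*m = -m**2)
W(G) = 56 - (-7 + G)/(44 + G)
W(w(V((-4 + 3)**2))) - 1*41986 = (2471 + 55*(-(-4 + (-4 + 3)**2)**2))/(44 - (-4 + (-4 + 3)**2)**2) - 1*41986 = (2471 + 55*(-(-4 + (-1)**2)**2))/(44 - (-4 + (-1)**2)**2) - 41986 = (2471 + 55*(-(-4 + 1)**2))/(44 - (-4 + 1)**2) - 41986 = (2471 + 55*(-1*(-3)**2))/(44 - 1*(-3)**2) - 41986 = (2471 + 55*(-1*9))/(44 - 1*9) - 41986 = (2471 + 55*(-9))/(44 - 9) - 41986 = (2471 - 495)/35 - 41986 = (1/35)*1976 - 41986 = 1976/35 - 41986 = -1467534/35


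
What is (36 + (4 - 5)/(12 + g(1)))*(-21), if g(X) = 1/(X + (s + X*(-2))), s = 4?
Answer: -27909/37 ≈ -754.30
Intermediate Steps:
g(X) = 1/(4 - X) (g(X) = 1/(X + (4 + X*(-2))) = 1/(X + (4 - 2*X)) = 1/(4 - X))
(36 + (4 - 5)/(12 + g(1)))*(-21) = (36 + (4 - 5)/(12 - 1/(-4 + 1)))*(-21) = (36 - 1/(12 - 1/(-3)))*(-21) = (36 - 1/(12 - 1*(-⅓)))*(-21) = (36 - 1/(12 + ⅓))*(-21) = (36 - 1/37/3)*(-21) = (36 - 1*3/37)*(-21) = (36 - 3/37)*(-21) = (1329/37)*(-21) = -27909/37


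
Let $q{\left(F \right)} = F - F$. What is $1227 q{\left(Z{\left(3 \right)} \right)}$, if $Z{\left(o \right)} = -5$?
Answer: $0$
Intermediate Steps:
$q{\left(F \right)} = 0$
$1227 q{\left(Z{\left(3 \right)} \right)} = 1227 \cdot 0 = 0$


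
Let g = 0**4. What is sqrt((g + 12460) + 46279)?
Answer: sqrt(58739) ≈ 242.36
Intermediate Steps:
g = 0
sqrt((g + 12460) + 46279) = sqrt((0 + 12460) + 46279) = sqrt(12460 + 46279) = sqrt(58739)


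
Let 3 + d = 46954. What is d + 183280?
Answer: 230231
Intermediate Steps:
d = 46951 (d = -3 + 46954 = 46951)
d + 183280 = 46951 + 183280 = 230231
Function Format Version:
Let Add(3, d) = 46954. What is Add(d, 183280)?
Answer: 230231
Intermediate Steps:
d = 46951 (d = Add(-3, 46954) = 46951)
Add(d, 183280) = Add(46951, 183280) = 230231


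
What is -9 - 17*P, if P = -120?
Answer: 2031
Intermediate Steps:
-9 - 17*P = -9 - 17*(-120) = -9 + 2040 = 2031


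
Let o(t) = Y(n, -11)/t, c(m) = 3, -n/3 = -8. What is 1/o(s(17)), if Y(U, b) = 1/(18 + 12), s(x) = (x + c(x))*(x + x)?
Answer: 20400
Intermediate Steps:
n = 24 (n = -3*(-8) = 24)
s(x) = 2*x*(3 + x) (s(x) = (x + 3)*(x + x) = (3 + x)*(2*x) = 2*x*(3 + x))
Y(U, b) = 1/30
o(t) = 1/(30*t)
1/o(s(17)) = 1/(1/(30*((2*17*(3 + 17))))) = 1/(1/(30*((2*17*20)))) = 1/((1/30)/680) = 1/((1/30)*(1/680)) = 1/(1/20400) = 20400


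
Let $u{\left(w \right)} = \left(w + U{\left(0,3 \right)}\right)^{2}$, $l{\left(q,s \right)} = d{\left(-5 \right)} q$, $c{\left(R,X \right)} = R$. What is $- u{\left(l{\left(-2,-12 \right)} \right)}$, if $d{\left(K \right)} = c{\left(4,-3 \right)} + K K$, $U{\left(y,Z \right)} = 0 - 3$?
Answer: $-3721$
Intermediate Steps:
$U{\left(y,Z \right)} = -3$
$d{\left(K \right)} = 4 + K^{2}$ ($d{\left(K \right)} = 4 + K K = 4 + K^{2}$)
$l{\left(q,s \right)} = 29 q$ ($l{\left(q,s \right)} = \left(4 + \left(-5\right)^{2}\right) q = \left(4 + 25\right) q = 29 q$)
$u{\left(w \right)} = \left(-3 + w\right)^{2}$ ($u{\left(w \right)} = \left(w - 3\right)^{2} = \left(-3 + w\right)^{2}$)
$- u{\left(l{\left(-2,-12 \right)} \right)} = - \left(-3 + 29 \left(-2\right)\right)^{2} = - \left(-3 - 58\right)^{2} = - \left(-61\right)^{2} = \left(-1\right) 3721 = -3721$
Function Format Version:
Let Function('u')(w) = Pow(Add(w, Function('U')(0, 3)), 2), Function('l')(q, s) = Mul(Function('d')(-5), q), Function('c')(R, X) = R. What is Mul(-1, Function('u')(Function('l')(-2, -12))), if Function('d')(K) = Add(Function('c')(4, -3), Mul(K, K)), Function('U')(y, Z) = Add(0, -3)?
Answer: -3721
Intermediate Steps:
Function('U')(y, Z) = -3
Function('d')(K) = Add(4, Pow(K, 2)) (Function('d')(K) = Add(4, Mul(K, K)) = Add(4, Pow(K, 2)))
Function('l')(q, s) = Mul(29, q) (Function('l')(q, s) = Mul(Add(4, Pow(-5, 2)), q) = Mul(Add(4, 25), q) = Mul(29, q))
Function('u')(w) = Pow(Add(-3, w), 2) (Function('u')(w) = Pow(Add(w, -3), 2) = Pow(Add(-3, w), 2))
Mul(-1, Function('u')(Function('l')(-2, -12))) = Mul(-1, Pow(Add(-3, Mul(29, -2)), 2)) = Mul(-1, Pow(Add(-3, -58), 2)) = Mul(-1, Pow(-61, 2)) = Mul(-1, 3721) = -3721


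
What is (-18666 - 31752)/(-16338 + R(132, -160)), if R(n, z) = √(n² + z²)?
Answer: 205932321/66721805 + 50418*√2689/66721805 ≈ 3.1256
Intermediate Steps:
(-18666 - 31752)/(-16338 + R(132, -160)) = (-18666 - 31752)/(-16338 + √(132² + (-160)²)) = -50418/(-16338 + √(17424 + 25600)) = -50418/(-16338 + √43024) = -50418/(-16338 + 4*√2689)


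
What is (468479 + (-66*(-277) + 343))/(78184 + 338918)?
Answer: 81184/69517 ≈ 1.1678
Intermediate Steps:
(468479 + (-66*(-277) + 343))/(78184 + 338918) = (468479 + (18282 + 343))/417102 = (468479 + 18625)*(1/417102) = 487104*(1/417102) = 81184/69517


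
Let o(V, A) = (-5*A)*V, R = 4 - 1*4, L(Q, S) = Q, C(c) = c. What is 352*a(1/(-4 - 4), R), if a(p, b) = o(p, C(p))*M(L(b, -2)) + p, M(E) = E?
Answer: -44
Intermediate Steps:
R = 0 (R = 4 - 4 = 0)
o(V, A) = -5*A*V
a(p, b) = p - 5*b*p**2 (a(p, b) = (-5*p*p)*b + p = (-5*p**2)*b + p = -5*b*p**2 + p = p - 5*b*p**2)
352*a(1/(-4 - 4), R) = 352*((1 - 5*0/(-4 - 4))/(-4 - 4)) = 352*((1 - 5*0/(-8))/(-8)) = 352*(-(1 - 5*0*(-1/8))/8) = 352*(-(1 + 0)/8) = 352*(-1/8*1) = 352*(-1/8) = -44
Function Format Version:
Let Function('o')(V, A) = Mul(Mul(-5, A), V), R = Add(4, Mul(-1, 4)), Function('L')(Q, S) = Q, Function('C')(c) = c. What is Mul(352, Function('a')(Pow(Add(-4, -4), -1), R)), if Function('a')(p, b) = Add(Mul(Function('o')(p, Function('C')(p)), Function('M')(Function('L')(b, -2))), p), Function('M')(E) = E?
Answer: -44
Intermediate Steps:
R = 0 (R = Add(4, -4) = 0)
Function('o')(V, A) = Mul(-5, A, V)
Function('a')(p, b) = Add(p, Mul(-5, b, Pow(p, 2))) (Function('a')(p, b) = Add(Mul(Mul(-5, p, p), b), p) = Add(Mul(Mul(-5, Pow(p, 2)), b), p) = Add(Mul(-5, b, Pow(p, 2)), p) = Add(p, Mul(-5, b, Pow(p, 2))))
Mul(352, Function('a')(Pow(Add(-4, -4), -1), R)) = Mul(352, Mul(Pow(Add(-4, -4), -1), Add(1, Mul(-5, 0, Pow(Add(-4, -4), -1))))) = Mul(352, Mul(Pow(-8, -1), Add(1, Mul(-5, 0, Pow(-8, -1))))) = Mul(352, Mul(Rational(-1, 8), Add(1, Mul(-5, 0, Rational(-1, 8))))) = Mul(352, Mul(Rational(-1, 8), Add(1, 0))) = Mul(352, Mul(Rational(-1, 8), 1)) = Mul(352, Rational(-1, 8)) = -44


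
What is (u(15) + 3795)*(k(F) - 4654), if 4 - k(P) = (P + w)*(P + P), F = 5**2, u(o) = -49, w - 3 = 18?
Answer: -26034700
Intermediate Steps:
w = 21 (w = 3 + 18 = 21)
F = 25
k(P) = 4 - 2*P*(21 + P) (k(P) = 4 - (P + 21)*(P + P) = 4 - (21 + P)*2*P = 4 - 2*P*(21 + P))
(u(15) + 3795)*(k(F) - 4654) = (-49 + 3795)*((4 - 42*25 - 2*25**2) - 4654) = 3746*((4 - 1050 - 2*625) - 4654) = 3746*((4 - 1050 - 1250) - 4654) = 3746*(-2296 - 4654) = 3746*(-6950) = -26034700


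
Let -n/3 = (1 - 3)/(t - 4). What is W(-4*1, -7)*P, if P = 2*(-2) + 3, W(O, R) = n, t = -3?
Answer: 6/7 ≈ 0.85714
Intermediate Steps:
n = -6/7 (n = -3*(1 - 3)/(-3 - 4) = -(-6)/(-7) = -(-6)*(-1)/7 = -3*2/7 = -6/7 ≈ -0.85714)
W(O, R) = -6/7
P = -1 (P = -4 + 3 = -1)
W(-4*1, -7)*P = -6/7*(-1) = 6/7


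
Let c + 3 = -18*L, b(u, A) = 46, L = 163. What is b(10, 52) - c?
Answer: 2983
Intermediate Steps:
c = -2937 (c = -3 - 18*163 = -3 - 2934 = -2937)
b(10, 52) - c = 46 - 1*(-2937) = 46 + 2937 = 2983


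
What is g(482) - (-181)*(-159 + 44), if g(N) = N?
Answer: -20333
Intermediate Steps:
g(482) - (-181)*(-159 + 44) = 482 - (-181)*(-159 + 44) = 482 - (-181)*(-115) = 482 - 1*20815 = 482 - 20815 = -20333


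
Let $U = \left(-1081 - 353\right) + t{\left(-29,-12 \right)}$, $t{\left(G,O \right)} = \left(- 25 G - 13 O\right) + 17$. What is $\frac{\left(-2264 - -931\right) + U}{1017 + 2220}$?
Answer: $- \frac{623}{1079} \approx -0.57739$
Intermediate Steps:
$t{\left(G,O \right)} = 17 - 25 G - 13 O$
$U = -536$ ($U = \left(-1081 - 353\right) - -898 = -1434 + \left(17 + 725 + 156\right) = -1434 + 898 = -536$)
$\frac{\left(-2264 - -931\right) + U}{1017 + 2220} = \frac{\left(-2264 - -931\right) - 536}{1017 + 2220} = \frac{\left(-2264 + 931\right) - 536}{3237} = \left(-1333 - 536\right) \frac{1}{3237} = \left(-1869\right) \frac{1}{3237} = - \frac{623}{1079}$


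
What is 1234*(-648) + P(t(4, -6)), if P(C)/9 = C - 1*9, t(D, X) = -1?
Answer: -799722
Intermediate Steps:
P(C) = -81 + 9*C (P(C) = 9*(C - 1*9) = 9*(C - 9) = 9*(-9 + C) = -81 + 9*C)
1234*(-648) + P(t(4, -6)) = 1234*(-648) + (-81 + 9*(-1)) = -799632 + (-81 - 9) = -799632 - 90 = -799722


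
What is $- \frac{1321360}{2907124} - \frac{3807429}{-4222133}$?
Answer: $\frac{1372427640829}{3068566043873} \approx 0.44725$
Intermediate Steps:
$- \frac{1321360}{2907124} - \frac{3807429}{-4222133} = \left(-1321360\right) \frac{1}{2907124} - - \frac{3807429}{4222133} = - \frac{330340}{726781} + \frac{3807429}{4222133} = \frac{1372427640829}{3068566043873}$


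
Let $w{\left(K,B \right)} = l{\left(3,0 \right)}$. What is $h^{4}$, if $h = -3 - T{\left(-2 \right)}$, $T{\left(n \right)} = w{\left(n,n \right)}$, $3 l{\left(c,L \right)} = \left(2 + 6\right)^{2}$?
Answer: $\frac{28398241}{81} \approx 3.506 \cdot 10^{5}$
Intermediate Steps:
$l{\left(c,L \right)} = \frac{64}{3}$ ($l{\left(c,L \right)} = \frac{\left(2 + 6\right)^{2}}{3} = \frac{8^{2}}{3} = \frac{1}{3} \cdot 64 = \frac{64}{3}$)
$w{\left(K,B \right)} = \frac{64}{3}$
$T{\left(n \right)} = \frac{64}{3}$
$h = - \frac{73}{3}$ ($h = -3 - \frac{64}{3} = - \frac{73}{3} \approx -24.333$)
$h^{4} = \left(- \frac{73}{3}\right)^{4} = \frac{28398241}{81}$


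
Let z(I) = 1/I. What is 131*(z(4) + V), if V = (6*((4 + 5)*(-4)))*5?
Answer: -565789/4 ≈ -1.4145e+5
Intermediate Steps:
V = -1080 (V = (6*(9*(-4)))*5 = (6*(-36))*5 = -216*5 = -1080)
131*(z(4) + V) = 131*(1/4 - 1080) = 131*(¼ - 1080) = 131*(-4319/4) = -565789/4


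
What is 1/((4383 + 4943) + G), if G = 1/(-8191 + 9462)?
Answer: 1271/11853347 ≈ 0.00010723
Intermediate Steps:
G = 1/1271 ≈ 0.00078678
1/((4383 + 4943) + G) = 1/((4383 + 4943) + 1/1271) = 1/(9326 + 1/1271) = 1/(11853347/1271) = 1271/11853347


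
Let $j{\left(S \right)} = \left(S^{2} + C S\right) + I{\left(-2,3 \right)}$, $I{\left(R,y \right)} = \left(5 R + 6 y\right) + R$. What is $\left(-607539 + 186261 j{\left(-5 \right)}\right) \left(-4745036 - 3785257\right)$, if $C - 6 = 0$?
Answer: $3593624774454$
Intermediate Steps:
$C = 6$ ($C = 6 + 0 = 6$)
$I{\left(R,y \right)} = 6 R + 6 y$
$j{\left(S \right)} = 6 + S^{2} + 6 S$ ($j{\left(S \right)} = \left(S^{2} + 6 S\right) + \left(6 \left(-2\right) + 6 \cdot 3\right) = \left(S^{2} + 6 S\right) + \left(-12 + 18\right) = \left(S^{2} + 6 S\right) + 6 = 6 + S^{2} + 6 S$)
$\left(-607539 + 186261 j{\left(-5 \right)}\right) \left(-4745036 - 3785257\right) = \left(-607539 + 186261 \left(6 + \left(-5\right)^{2} + 6 \left(-5\right)\right)\right) \left(-4745036 - 3785257\right) = \left(-607539 + 186261 \left(6 + 25 - 30\right)\right) \left(-8530293\right) = \left(-607539 + 186261 \cdot 1\right) \left(-8530293\right) = \left(-607539 + 186261\right) \left(-8530293\right) = \left(-421278\right) \left(-8530293\right) = 3593624774454$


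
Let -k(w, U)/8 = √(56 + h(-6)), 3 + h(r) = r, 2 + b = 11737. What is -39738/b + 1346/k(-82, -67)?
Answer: -39738/11735 - 673*√47/188 ≈ -27.928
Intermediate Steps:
b = 11735 (b = -2 + 11737 = 11735)
h(r) = -3 + r
k(w, U) = -8*√47 (k(w, U) = -8*√(56 + (-3 - 6)) = -8*√(56 - 9) = -8*√47)
-39738/b + 1346/k(-82, -67) = -39738/11735 + 1346/((-8*√47)) = -39738*1/11735 + 1346*(-√47/376) = -39738/11735 - 673*√47/188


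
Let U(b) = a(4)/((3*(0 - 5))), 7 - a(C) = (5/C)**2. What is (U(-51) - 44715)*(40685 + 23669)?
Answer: -115104497533/40 ≈ -2.8776e+9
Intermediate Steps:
a(C) = 7 - 25/C**2 (a(C) = 7 - (5/C)**2 = 7 - 25/C**2)
U(b) = -29/80 (U(b) = (7 - 25/4**2)/((3*(0 - 5))) = (7 - 25*1/16)/((3*(-5))) = (7 - 25/16)/(-15) = (87/16)*(-1/15) = -29/80)
(U(-51) - 44715)*(40685 + 23669) = (-29/80 - 44715)*(40685 + 23669) = -3577229/80*64354 = -115104497533/40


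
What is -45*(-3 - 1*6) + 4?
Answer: 409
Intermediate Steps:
-45*(-3 - 1*6) + 4 = -45*(-3 - 6) + 4 = -45*(-9) + 4 = 405 + 4 = 409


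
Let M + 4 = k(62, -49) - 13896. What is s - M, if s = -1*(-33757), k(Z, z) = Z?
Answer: 47595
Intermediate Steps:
s = 33757
M = -13838 (M = -4 + (62 - 13896) = -4 - 13834 = -13838)
s - M = 33757 - 1*(-13838) = 33757 + 13838 = 47595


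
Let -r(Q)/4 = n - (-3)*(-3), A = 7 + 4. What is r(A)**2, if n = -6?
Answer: 3600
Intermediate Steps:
A = 11
r(Q) = 60 (r(Q) = -4*(-6 - (-3)*(-3)) = -4*(-6 - 1*9) = -4*(-6 - 9) = -4*(-15) = 60)
r(A)**2 = 60**2 = 3600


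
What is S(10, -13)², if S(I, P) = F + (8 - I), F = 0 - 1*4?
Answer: 36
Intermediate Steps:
F = -4 (F = 0 - 4 = -4)
S(I, P) = 4 - I (S(I, P) = -4 + (8 - I) = 4 - I)
S(10, -13)² = (4 - 1*10)² = (4 - 10)² = (-6)² = 36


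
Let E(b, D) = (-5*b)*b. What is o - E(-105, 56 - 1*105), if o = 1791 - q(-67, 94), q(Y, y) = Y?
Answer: 56983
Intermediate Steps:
o = 1858 (o = 1791 - 1*(-67) = 1791 + 67 = 1858)
E(b, D) = -5*b²
o - E(-105, 56 - 1*105) = 1858 - (-5)*(-105)² = 1858 - (-5)*11025 = 1858 - 1*(-55125) = 1858 + 55125 = 56983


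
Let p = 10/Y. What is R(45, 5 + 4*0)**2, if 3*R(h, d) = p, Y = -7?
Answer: 100/441 ≈ 0.22676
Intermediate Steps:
p = -10/7 (p = 10/(-7) = 10*(-1/7) = -10/7 ≈ -1.4286)
R(h, d) = -10/21 (R(h, d) = (1/3)*(-10/7) = -10/21)
R(45, 5 + 4*0)**2 = (-10/21)**2 = 100/441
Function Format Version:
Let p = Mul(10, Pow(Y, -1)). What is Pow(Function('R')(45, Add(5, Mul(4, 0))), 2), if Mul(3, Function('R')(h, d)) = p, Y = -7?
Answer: Rational(100, 441) ≈ 0.22676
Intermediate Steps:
p = Rational(-10, 7) (p = Mul(10, Pow(-7, -1)) = Mul(10, Rational(-1, 7)) = Rational(-10, 7) ≈ -1.4286)
Function('R')(h, d) = Rational(-10, 21) (Function('R')(h, d) = Mul(Rational(1, 3), Rational(-10, 7)) = Rational(-10, 21))
Pow(Function('R')(45, Add(5, Mul(4, 0))), 2) = Pow(Rational(-10, 21), 2) = Rational(100, 441)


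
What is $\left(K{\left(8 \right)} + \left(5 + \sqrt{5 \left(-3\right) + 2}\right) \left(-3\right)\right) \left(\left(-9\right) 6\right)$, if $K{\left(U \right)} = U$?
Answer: $378 + 162 i \sqrt{13} \approx 378.0 + 584.1 i$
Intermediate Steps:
$\left(K{\left(8 \right)} + \left(5 + \sqrt{5 \left(-3\right) + 2}\right) \left(-3\right)\right) \left(\left(-9\right) 6\right) = \left(8 + \left(5 + \sqrt{5 \left(-3\right) + 2}\right) \left(-3\right)\right) \left(\left(-9\right) 6\right) = \left(8 + \left(5 + \sqrt{-15 + 2}\right) \left(-3\right)\right) \left(-54\right) = \left(8 + \left(5 + \sqrt{-13}\right) \left(-3\right)\right) \left(-54\right) = \left(8 + \left(5 + i \sqrt{13}\right) \left(-3\right)\right) \left(-54\right) = \left(8 - \left(15 + 3 i \sqrt{13}\right)\right) \left(-54\right) = \left(-7 - 3 i \sqrt{13}\right) \left(-54\right) = 378 + 162 i \sqrt{13}$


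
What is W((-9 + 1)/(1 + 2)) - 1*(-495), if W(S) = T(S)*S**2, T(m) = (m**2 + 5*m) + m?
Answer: 34975/81 ≈ 431.79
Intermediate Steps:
T(m) = m**2 + 6*m
W(S) = S**3*(6 + S) (W(S) = (S*(6 + S))*S**2 = S**3*(6 + S))
W((-9 + 1)/(1 + 2)) - 1*(-495) = ((-9 + 1)/(1 + 2))**3*(6 + (-9 + 1)/(1 + 2)) - 1*(-495) = (-8/3)**3*(6 - 8/3) + 495 = -512/27*10/3 + 495 = -5120/81 + 495 = 34975/81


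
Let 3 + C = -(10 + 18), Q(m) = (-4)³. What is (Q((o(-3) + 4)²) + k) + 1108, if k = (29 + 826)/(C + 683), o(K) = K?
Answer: 681543/652 ≈ 1045.3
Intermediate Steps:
Q(m) = -64
C = -31 (C = -3 - (10 + 18) = -3 - 1*28 = -3 - 28 = -31)
k = 855/652 (k = (29 + 826)/(-31 + 683) = 855/652 ≈ 1.3113)
(Q((o(-3) + 4)²) + k) + 1108 = (-64 + 855/652) + 1108 = -40873/652 + 1108 = 681543/652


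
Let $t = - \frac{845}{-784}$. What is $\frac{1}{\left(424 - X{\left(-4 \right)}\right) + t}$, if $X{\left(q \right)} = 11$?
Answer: $\frac{784}{324637} \approx 0.002415$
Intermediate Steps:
$t = \frac{845}{784}$ ($t = \left(-845\right) \left(- \frac{1}{784}\right) = \frac{845}{784} \approx 1.0778$)
$\frac{1}{\left(424 - X{\left(-4 \right)}\right) + t} = \frac{1}{\left(424 - 11\right) + \frac{845}{784}} = \frac{1}{413 + \frac{845}{784}} = \frac{1}{\frac{324637}{784}} = \frac{784}{324637}$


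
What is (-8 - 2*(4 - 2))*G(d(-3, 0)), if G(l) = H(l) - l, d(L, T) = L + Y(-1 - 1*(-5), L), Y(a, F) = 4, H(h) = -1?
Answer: 24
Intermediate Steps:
d(L, T) = 4 + L (d(L, T) = L + 4 = 4 + L)
G(l) = -1 - l
(-8 - 2*(4 - 2))*G(d(-3, 0)) = (-8 - 2*(4 - 2))*(-1 - (4 - 3)) = (-8 - 2*2)*(-1 - 1*1) = (-8 - 4)*(-1 - 1) = -12*(-2) = 24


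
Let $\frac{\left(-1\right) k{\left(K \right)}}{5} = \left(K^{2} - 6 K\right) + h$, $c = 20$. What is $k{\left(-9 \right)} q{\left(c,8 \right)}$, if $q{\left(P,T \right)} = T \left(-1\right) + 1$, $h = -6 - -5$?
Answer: $4690$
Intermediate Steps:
$h = -1$ ($h = -6 + 5 = -1$)
$q{\left(P,T \right)} = 1 - T$ ($q{\left(P,T \right)} = - T + 1 = 1 - T$)
$k{\left(K \right)} = 5 - 5 K^{2} + 30 K$ ($k{\left(K \right)} = - 5 \left(\left(K^{2} - 6 K\right) - 1\right) = - 5 \left(-1 + K^{2} - 6 K\right) = 5 - 5 K^{2} + 30 K$)
$k{\left(-9 \right)} q{\left(c,8 \right)} = \left(5 - 5 \left(-9\right)^{2} + 30 \left(-9\right)\right) \left(1 - 8\right) = \left(5 - 405 - 270\right) \left(1 - 8\right) = \left(5 - 405 - 270\right) \left(-7\right) = \left(-670\right) \left(-7\right) = 4690$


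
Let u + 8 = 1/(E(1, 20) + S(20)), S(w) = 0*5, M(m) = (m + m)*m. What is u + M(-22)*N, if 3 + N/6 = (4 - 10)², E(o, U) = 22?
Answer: 4216433/22 ≈ 1.9166e+5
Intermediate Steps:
M(m) = 2*m² (M(m) = (2*m)*m = 2*m²)
S(w) = 0
N = 198 (N = -18 + 6*(4 - 10)² = -18 + 6*(-6)² = -18 + 6*36 = -18 + 216 = 198)
u = -175/22 (u = -8 + 1/(22 + 0) = -8 + 1/22 = -175/22 ≈ -7.9545)
u + M(-22)*N = -175/22 + (2*(-22)²)*198 = -175/22 + (2*484)*198 = -175/22 + 968*198 = -175/22 + 191664 = 4216433/22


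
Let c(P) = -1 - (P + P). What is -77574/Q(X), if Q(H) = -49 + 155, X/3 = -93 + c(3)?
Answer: -38787/53 ≈ -731.83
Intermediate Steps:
c(P) = -1 - 2*P
X = -300 (X = 3*(-93 + (-1 - 2*3)) = 3*(-93 + (-1 - 6)) = 3*(-93 - 7) = 3*(-100) = -300)
Q(H) = 106
-77574/Q(X) = -77574/106 = -77574*1/106 = -38787/53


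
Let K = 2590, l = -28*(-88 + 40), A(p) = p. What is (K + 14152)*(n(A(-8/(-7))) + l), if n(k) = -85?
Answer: 21078178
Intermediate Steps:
l = 1344 (l = -28*(-48) = 1344)
(K + 14152)*(n(A(-8/(-7))) + l) = (2590 + 14152)*(-85 + 1344) = 16742*1259 = 21078178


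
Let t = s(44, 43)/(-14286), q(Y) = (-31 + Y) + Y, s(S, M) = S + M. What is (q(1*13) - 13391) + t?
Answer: -63791781/4762 ≈ -13396.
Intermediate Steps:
s(S, M) = M + S
q(Y) = -31 + 2*Y
t = -29/4762 (t = (43 + 44)/(-14286) = 87*(-1/14286) = -29/4762 ≈ -0.0060899)
(q(1*13) - 13391) + t = ((-31 + 2*(1*13)) - 13391) - 29/4762 = ((-31 + 2*13) - 13391) - 29/4762 = ((-31 + 26) - 13391) - 29/4762 = (-5 - 13391) - 29/4762 = -13396 - 29/4762 = -63791781/4762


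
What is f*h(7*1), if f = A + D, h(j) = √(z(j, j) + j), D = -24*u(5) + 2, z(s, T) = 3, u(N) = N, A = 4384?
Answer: 4266*√10 ≈ 13490.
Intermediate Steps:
D = -118 (D = -24*5 + 2 = -120 + 2 = -118)
h(j) = √(3 + j)
f = 4266 (f = 4384 - 118 = 4266)
f*h(7*1) = 4266*√(3 + 7*1) = 4266*√(3 + 7) = 4266*√10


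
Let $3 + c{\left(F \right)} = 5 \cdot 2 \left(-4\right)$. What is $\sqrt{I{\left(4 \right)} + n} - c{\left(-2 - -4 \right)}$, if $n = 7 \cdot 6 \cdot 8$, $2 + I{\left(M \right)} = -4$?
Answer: $43 + \sqrt{330} \approx 61.166$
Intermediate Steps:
$c{\left(F \right)} = -43$ ($c{\left(F \right)} = -3 + 5 \cdot 2 \left(-4\right) = -3 + 10 \left(-4\right) = -3 - 40 = -43$)
$I{\left(M \right)} = -6$ ($I{\left(M \right)} = -2 - 4 = -6$)
$n = 336$ ($n = 42 \cdot 8 = 336$)
$\sqrt{I{\left(4 \right)} + n} - c{\left(-2 - -4 \right)} = \sqrt{-6 + 336} - -43 = \sqrt{330} + 43 = 43 + \sqrt{330}$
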